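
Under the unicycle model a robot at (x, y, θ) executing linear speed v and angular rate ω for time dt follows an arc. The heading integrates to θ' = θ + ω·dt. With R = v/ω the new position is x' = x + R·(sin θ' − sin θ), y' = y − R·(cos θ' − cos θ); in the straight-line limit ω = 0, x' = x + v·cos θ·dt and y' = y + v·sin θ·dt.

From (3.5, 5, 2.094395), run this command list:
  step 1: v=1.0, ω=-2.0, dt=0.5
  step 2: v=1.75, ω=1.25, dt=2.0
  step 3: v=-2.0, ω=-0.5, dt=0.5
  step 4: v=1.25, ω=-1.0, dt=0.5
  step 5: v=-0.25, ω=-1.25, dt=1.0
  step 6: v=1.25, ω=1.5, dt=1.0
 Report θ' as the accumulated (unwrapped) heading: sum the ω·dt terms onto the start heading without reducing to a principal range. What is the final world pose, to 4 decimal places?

(1.3062, 8.3568, 3.0944)

step 1: θ'=1.0944 (R=-0.5000) → pose (3.4887, 5.4793, 1.0944)
step 2: θ'=3.5944 (R=1.4000) → pose (1.6321, 7.3802, 3.5944)
step 3: θ'=3.3444 (R=4.0000) → pose (2.5764, 7.7013, 3.3444)
step 4: θ'=2.8444 (R=-1.2500) → pose (1.9586, 7.7305, 2.8444)
step 5: θ'=1.5944 (R=0.2000) → pose (2.0999, 7.5440, 1.5944)
step 6: θ'=3.0944 (R=0.8333) → pose (1.3062, 8.3568, 3.0944)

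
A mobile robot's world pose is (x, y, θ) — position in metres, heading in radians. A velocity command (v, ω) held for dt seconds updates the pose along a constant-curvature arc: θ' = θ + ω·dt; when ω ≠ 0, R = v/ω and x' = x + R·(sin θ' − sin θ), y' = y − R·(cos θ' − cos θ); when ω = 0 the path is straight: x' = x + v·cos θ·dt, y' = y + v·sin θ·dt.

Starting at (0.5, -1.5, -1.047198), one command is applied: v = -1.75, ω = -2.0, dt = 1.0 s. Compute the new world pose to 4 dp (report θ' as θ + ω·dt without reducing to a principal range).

(1.1753, -0.1914, -3.0472)

θ' = -1.0472 + -2.0·1.0 = -3.0472
R = v/ω = -1.75/-2.0 = 0.8750
x' = 0.5 + 0.8750·(sin -3.0472 − sin -1.0472) = 1.1753
y' = -1.5 − 0.8750·(cos -3.0472 − cos -1.0472) = -0.1914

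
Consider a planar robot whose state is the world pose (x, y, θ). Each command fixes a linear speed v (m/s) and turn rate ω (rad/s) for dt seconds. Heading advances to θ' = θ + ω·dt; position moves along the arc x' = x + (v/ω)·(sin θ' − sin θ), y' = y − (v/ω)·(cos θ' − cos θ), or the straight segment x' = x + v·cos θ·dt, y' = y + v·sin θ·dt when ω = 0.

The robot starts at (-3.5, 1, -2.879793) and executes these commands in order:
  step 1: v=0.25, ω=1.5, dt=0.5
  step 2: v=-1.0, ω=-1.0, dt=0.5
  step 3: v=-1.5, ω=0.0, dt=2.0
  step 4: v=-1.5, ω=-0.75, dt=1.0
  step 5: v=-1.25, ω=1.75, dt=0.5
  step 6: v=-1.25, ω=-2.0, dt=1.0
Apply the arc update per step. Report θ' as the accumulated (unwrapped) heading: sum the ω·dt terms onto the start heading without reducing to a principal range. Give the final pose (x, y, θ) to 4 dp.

step 1: θ'=-2.1298 (R=0.1667) → pose (-3.5982, 0.9274, -2.1298)
step 2: θ'=-2.6298 (R=1.0000) → pose (-3.2401, 1.2689, -2.6298)
step 3: θ'=-2.6298 (straight) → pose (-0.6245, 2.7382, -2.6298)
step 4: θ'=-3.3798 (R=2.0000) → pose (0.8269, 2.9380, -3.3798)
step 5: θ'=-2.5048 (R=-0.7143) → pose (1.4201, 3.0578, -2.5048)
step 6: θ'=-4.5048 (R=0.6250) → pose (2.4034, 2.6841, -4.5048)

(2.4034, 2.6841, -4.5048)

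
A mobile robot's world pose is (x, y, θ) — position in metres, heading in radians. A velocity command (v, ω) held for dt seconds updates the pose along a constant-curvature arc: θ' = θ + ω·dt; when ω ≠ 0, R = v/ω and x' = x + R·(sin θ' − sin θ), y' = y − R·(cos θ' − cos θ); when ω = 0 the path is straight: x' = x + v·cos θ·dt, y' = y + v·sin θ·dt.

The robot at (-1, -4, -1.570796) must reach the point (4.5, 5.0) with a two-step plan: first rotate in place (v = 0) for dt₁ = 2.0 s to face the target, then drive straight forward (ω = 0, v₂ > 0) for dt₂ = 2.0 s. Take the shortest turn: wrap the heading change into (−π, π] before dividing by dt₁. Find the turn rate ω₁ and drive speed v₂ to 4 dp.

ω₁ = 1.2965, v₂ = 5.2738

heading to target = atan2(5−-4, 4.5−-1) = 1.0222
Δθ = wrap(1.0222 − -1.5708) = 2.5930; ω₁ = Δθ/dt₁ = 1.2965
distance = √((4.5−-1)² + (5−-4)²) = 10.5475; v₂ = distance/dt₂ = 5.2738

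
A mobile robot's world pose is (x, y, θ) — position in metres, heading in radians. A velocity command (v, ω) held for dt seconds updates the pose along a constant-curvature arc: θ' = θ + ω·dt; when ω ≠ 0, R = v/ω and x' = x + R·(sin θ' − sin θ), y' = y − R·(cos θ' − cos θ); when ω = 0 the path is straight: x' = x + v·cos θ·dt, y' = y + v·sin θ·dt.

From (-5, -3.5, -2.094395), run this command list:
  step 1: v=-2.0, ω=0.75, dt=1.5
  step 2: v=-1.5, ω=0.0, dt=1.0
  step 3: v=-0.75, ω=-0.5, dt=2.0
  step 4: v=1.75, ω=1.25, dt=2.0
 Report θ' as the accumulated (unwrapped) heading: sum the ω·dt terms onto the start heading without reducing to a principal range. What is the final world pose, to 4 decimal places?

step 1: θ'=-0.9694 (R=-2.6667) → pose (-5.1106, -0.6579, -0.9694)
step 2: θ'=-0.9694 (straight) → pose (-5.9593, 0.5789, -0.9694)
step 3: θ'=-1.9694 (R=1.5000) → pose (-6.1049, 2.0098, -1.9694)
step 4: θ'=0.5306 (R=1.4000) → pose (-4.1062, 0.2590, 0.5306)

(-4.1062, 0.2590, 0.5306)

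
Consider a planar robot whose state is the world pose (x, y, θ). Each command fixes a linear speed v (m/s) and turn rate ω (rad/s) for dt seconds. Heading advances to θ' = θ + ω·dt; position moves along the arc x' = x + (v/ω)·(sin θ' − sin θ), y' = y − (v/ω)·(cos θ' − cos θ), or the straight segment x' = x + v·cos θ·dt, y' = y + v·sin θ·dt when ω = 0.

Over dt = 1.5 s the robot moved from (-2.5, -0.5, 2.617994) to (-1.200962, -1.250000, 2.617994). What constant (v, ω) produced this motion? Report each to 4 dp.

Δθ = 2.617994 − 2.617994 = 0.000000
ω = Δθ/dt = 0.000000/1.5 = 0.0000
ω = 0 → v = (Δx·cos θ + Δy·sin θ)/dt = -1.0000

v = -1.0000, ω = 0.0000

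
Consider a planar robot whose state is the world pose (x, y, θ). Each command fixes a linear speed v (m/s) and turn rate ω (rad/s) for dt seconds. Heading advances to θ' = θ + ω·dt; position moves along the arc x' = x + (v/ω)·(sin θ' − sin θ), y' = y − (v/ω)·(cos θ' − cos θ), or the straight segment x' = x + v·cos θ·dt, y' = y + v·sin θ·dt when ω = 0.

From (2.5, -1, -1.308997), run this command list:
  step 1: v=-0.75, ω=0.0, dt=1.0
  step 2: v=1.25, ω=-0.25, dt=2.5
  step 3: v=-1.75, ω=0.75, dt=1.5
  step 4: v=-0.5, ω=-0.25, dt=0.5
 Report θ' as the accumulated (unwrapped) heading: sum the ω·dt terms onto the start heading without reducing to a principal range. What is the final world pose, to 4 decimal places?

step 1: θ'=-1.3090 (straight) → pose (2.3059, -0.2756, -1.3090)
step 2: θ'=-1.9340 (R=-5.0000) → pose (2.1501, -3.3460, -1.9340)
step 3: θ'=-0.8090 (R=-2.3333) → pose (1.6574, -0.9065, -0.8090)
step 4: θ'=-0.9340 (R=2.0000) → pose (1.4965, -0.7153, -0.9340)

(1.4965, -0.7153, -0.9340)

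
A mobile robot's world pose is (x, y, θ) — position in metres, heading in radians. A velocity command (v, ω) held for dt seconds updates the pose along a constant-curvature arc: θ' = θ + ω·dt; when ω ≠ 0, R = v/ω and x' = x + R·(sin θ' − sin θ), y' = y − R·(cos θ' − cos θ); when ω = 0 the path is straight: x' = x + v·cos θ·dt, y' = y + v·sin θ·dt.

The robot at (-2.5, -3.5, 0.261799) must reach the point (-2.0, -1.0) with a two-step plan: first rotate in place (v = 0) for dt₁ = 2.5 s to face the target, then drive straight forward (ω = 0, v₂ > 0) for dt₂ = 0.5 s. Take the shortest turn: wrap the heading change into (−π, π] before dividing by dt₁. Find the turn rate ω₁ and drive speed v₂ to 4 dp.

heading to target = atan2(-1−-3.5, -2−-2.5) = 1.3734
Δθ = wrap(1.3734 − 0.2618) = 1.1116; ω₁ = Δθ/dt₁ = 0.4446
distance = √((-2−-2.5)² + (-1−-3.5)²) = 2.5495; v₂ = distance/dt₂ = 5.0990

ω₁ = 0.4446, v₂ = 5.0990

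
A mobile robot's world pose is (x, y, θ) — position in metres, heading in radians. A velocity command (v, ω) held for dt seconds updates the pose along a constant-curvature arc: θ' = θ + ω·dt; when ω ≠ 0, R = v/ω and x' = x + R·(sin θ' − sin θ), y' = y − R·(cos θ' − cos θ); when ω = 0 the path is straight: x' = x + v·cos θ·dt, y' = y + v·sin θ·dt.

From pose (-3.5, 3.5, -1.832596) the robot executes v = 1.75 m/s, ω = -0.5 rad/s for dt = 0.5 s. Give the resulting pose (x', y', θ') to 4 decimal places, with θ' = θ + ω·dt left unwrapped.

(-3.8292, 2.6918, -2.0826)

θ' = -1.8326 + -0.5·0.5 = -2.0826
R = v/ω = 1.75/-0.5 = -3.5000
x' = -3.5 + -3.5000·(sin -2.0826 − sin -1.8326) = -3.8292
y' = 3.5 − -3.5000·(cos -2.0826 − cos -1.8326) = 2.6918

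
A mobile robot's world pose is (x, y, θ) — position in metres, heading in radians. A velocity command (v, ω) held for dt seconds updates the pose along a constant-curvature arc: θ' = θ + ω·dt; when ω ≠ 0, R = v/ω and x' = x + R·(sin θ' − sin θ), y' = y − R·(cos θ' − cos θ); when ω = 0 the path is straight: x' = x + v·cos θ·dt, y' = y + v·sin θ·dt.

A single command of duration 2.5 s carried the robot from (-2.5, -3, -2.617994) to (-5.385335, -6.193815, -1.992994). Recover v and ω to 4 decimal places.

Δθ = -1.992994 − -2.617994 = 0.625000
ω = Δθ/dt = 0.625000/2.5 = 0.2500
R = −Δy/(cos θ' − cos θ) = 7.0000
v = R·ω = 7.0000·0.2500 = 1.7500

v = 1.7500, ω = 0.2500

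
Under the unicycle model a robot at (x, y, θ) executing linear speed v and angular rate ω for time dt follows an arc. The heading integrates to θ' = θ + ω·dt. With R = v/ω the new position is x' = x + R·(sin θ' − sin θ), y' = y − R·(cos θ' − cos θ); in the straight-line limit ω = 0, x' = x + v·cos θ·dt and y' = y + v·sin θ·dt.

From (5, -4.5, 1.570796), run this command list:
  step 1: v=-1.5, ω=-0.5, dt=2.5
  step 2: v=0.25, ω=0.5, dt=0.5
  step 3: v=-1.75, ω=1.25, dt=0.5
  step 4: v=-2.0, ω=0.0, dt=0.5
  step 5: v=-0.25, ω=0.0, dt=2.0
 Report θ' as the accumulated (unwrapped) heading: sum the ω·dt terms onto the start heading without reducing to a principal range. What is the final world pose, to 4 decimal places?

step 1: θ'=0.3208 (R=3.0000) → pose (2.9460, -7.3470, 0.3208)
step 2: θ'=0.5708 (R=0.5000) → pose (3.0585, -7.2932, 0.5708)
step 3: θ'=1.1958 (R=-1.4000) → pose (2.5122, -7.9585, 1.1958)
step 4: θ'=1.1958 (straight) → pose (2.1459, -8.8890, 1.1958)
step 5: θ'=1.1958 (straight) → pose (1.9628, -9.3542, 1.1958)

(1.9628, -9.3542, 1.1958)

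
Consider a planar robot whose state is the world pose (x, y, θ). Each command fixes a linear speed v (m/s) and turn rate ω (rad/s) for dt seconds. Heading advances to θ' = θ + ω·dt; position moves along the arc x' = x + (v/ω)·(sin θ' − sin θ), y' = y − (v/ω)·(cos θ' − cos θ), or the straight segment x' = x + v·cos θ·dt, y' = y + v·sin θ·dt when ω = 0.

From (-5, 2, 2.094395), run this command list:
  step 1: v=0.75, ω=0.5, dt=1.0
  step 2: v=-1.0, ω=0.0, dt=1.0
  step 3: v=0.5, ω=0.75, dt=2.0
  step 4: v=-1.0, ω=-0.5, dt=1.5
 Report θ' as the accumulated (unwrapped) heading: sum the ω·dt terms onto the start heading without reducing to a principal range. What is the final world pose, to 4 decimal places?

step 1: θ'=2.5944 (R=1.5000) → pose (-5.5186, 2.5310, 2.5944)
step 2: θ'=2.5944 (straight) → pose (-4.6646, 2.0107, 2.5944)
step 3: θ'=4.0944 (R=0.6667) → pose (-5.5548, 1.8276, 4.0944)
step 4: θ'=3.3444 (R=2.0000) → pose (-4.3276, 2.6278, 3.3444)

(-4.3276, 2.6278, 3.3444)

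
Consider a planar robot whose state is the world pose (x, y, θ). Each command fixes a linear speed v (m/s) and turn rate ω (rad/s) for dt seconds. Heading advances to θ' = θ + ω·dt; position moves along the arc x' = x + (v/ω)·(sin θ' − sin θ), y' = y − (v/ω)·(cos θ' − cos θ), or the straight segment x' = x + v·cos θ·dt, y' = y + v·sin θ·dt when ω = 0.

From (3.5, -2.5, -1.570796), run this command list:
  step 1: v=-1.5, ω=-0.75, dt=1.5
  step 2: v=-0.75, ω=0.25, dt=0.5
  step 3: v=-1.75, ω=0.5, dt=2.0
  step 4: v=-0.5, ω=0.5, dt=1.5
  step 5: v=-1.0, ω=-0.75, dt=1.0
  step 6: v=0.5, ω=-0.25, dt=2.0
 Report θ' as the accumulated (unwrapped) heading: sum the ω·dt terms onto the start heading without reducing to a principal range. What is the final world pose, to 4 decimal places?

step 1: θ'=-2.6958 (R=2.0000) → pose (4.6376, -0.6955, -2.6958)
step 2: θ'=-2.5708 (R=-3.0000) → pose (4.9650, -0.5131, -2.5708)
step 3: θ'=-1.5708 (R=-3.5000) → pose (6.5740, 2.4321, -1.5708)
step 4: θ'=-0.8208 (R=-1.0000) → pose (6.3057, 3.1137, -0.8208)
step 5: θ'=-1.5708 (R=1.3333) → pose (5.9479, 4.0226, -1.5708)
step 6: θ'=-2.0708 (R=-2.0000) → pose (5.7031, 3.0637, -2.0708)

(5.7031, 3.0637, -2.0708)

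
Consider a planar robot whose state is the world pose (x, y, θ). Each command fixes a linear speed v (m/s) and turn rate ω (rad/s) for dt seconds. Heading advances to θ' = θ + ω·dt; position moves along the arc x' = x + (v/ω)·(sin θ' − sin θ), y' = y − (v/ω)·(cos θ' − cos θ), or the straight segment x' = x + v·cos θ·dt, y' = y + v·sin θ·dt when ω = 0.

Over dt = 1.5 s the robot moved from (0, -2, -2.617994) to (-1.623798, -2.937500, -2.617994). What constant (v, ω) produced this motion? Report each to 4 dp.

v = 1.2500, ω = 0.0000

Δθ = -2.617994 − -2.617994 = 0.000000
ω = Δθ/dt = 0.000000/1.5 = 0.0000
ω = 0 → v = (Δx·cos θ + Δy·sin θ)/dt = 1.2500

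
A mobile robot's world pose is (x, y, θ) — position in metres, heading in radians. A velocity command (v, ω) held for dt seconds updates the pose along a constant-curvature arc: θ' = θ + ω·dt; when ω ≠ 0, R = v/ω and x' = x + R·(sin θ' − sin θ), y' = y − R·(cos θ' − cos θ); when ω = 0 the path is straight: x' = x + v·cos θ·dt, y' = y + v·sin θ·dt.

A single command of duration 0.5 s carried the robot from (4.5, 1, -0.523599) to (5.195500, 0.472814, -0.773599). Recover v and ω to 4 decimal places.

v = 1.7500, ω = -0.5000

Δθ = -0.773599 − -0.523599 = -0.250000
ω = Δθ/dt = -0.250000/0.5 = -0.5000
R = Δx/(sin θ' − sin θ) = -3.5000
v = R·ω = -3.5000·-0.5000 = 1.7500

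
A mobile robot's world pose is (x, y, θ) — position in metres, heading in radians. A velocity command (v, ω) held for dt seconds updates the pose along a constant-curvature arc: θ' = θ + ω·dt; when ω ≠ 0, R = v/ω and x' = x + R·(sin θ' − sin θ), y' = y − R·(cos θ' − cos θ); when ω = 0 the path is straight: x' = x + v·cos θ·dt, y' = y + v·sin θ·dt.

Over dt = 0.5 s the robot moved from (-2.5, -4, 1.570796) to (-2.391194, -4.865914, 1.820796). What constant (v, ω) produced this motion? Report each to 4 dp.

Δθ = 1.820796 − 1.570796 = 0.250000
ω = Δθ/dt = 0.250000/0.5 = 0.5000
R = −Δy/(cos θ' − cos θ) = -3.5000
v = R·ω = -3.5000·0.5000 = -1.7500

v = -1.7500, ω = 0.5000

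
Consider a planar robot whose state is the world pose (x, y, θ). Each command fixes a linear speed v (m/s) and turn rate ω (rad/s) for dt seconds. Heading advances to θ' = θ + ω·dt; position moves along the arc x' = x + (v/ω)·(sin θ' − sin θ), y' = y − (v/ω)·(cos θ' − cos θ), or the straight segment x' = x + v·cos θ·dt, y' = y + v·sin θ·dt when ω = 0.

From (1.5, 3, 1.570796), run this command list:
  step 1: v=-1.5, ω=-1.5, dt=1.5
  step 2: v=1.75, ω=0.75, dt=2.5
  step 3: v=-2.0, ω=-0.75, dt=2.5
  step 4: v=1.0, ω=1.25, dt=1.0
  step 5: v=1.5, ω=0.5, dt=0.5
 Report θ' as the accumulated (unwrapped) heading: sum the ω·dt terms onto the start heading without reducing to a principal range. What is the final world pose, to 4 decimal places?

(0.8612, 2.5134, 0.8208)

step 1: θ'=-0.6792 (R=1.0000) → pose (-0.1282, 2.2219, -0.6792)
step 2: θ'=1.1958 (R=2.3333) → pose (3.5087, 3.1828, 1.1958)
step 3: θ'=-0.6792 (R=2.6667) → pose (-0.6477, 2.0847, -0.6792)
step 4: θ'=0.5708 (R=0.8000) → pose (0.2870, 2.0339, 0.5708)
step 5: θ'=0.8208 (R=3.0000) → pose (0.8612, 2.5134, 0.8208)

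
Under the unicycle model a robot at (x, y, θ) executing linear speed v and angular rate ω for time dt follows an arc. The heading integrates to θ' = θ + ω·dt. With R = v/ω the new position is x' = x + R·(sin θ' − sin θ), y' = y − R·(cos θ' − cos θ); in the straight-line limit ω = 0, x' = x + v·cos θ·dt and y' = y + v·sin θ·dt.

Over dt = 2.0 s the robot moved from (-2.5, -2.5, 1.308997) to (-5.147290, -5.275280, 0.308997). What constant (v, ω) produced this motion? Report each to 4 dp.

Δθ = 0.308997 − 1.308997 = -1.000000
ω = Δθ/dt = -1.000000/2.0 = -0.5000
R = −Δy/(cos θ' − cos θ) = 4.0000
v = R·ω = 4.0000·-0.5000 = -2.0000

v = -2.0000, ω = -0.5000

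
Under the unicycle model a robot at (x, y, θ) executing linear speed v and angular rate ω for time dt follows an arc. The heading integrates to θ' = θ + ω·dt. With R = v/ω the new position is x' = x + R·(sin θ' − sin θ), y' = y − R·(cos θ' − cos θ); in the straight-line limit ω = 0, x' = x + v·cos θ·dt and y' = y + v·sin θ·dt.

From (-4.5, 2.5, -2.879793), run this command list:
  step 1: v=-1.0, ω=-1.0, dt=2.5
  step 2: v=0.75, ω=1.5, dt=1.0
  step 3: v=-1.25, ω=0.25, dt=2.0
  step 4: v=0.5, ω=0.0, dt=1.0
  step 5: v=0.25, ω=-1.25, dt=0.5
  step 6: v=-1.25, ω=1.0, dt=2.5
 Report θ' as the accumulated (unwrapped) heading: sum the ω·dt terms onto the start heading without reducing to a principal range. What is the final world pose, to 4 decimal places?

(0.2795, 1.5113, -1.5048)

step 1: θ'=-5.3798 (R=1.0000) → pose (-3.4557, 0.9151, -5.3798)
step 2: θ'=-3.8798 (R=0.5000) → pose (-3.5120, 1.5944, -3.8798)
step 3: θ'=-3.3798 (R=-5.0000) → pose (-1.3270, 0.4340, -3.3798)
step 4: θ'=-3.3798 (straight) → pose (-1.8129, 0.5520, -3.3798)
step 5: θ'=-4.0048 (R=-0.2000) → pose (-1.9176, 0.6164, -4.0048)
step 6: θ'=-1.5048 (R=-1.2500) → pose (0.2795, 1.5113, -1.5048)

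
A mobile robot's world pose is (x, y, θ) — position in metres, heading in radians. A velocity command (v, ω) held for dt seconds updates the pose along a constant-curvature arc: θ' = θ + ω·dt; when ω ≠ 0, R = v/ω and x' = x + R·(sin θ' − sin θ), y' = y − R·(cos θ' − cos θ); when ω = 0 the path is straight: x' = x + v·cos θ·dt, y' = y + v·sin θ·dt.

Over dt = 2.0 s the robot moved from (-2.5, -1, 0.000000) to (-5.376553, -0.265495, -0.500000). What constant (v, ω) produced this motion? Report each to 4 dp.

v = -1.5000, ω = -0.2500

Δθ = -0.500000 − 0.000000 = -0.500000
ω = Δθ/dt = -0.500000/2.0 = -0.2500
R = Δx/(sin θ' − sin θ) = 6.0000
v = R·ω = 6.0000·-0.2500 = -1.5000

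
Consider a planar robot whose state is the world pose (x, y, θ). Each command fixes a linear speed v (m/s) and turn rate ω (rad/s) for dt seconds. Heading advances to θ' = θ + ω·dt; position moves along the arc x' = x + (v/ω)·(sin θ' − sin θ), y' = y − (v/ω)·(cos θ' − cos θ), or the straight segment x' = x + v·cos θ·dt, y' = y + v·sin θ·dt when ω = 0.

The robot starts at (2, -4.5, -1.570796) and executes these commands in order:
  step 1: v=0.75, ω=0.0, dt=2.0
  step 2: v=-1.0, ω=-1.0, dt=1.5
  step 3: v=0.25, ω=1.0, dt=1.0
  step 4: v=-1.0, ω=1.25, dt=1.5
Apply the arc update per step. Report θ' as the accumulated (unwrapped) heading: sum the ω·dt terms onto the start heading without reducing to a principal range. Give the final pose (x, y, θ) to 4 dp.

(2.1811, -3.9638, -0.1958)

step 1: θ'=-1.5708 (straight) → pose (2.0000, -6.0000, -1.5708)
step 2: θ'=-3.0708 (R=1.0000) → pose (2.9293, -5.0025, -3.0708)
step 3: θ'=-2.0708 (R=0.2500) → pose (2.7276, -5.1320, -2.0708)
step 4: θ'=-0.1958 (R=-0.8000) → pose (2.1811, -3.9638, -0.1958)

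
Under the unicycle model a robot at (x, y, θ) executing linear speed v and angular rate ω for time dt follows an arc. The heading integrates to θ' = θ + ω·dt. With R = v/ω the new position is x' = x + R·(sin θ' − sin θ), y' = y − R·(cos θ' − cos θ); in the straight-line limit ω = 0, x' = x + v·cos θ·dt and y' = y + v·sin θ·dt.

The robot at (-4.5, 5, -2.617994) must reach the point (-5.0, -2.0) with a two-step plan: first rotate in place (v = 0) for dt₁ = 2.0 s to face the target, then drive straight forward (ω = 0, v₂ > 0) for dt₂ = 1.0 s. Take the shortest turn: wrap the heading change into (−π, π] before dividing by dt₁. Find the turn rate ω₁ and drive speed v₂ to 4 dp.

ω₁ = 0.4879, v₂ = 7.0178

heading to target = atan2(-2−5, -5−-4.5) = -1.6421
Δθ = wrap(-1.6421 − -2.6180) = 0.9759; ω₁ = Δθ/dt₁ = 0.4879
distance = √((-5−-4.5)² + (-2−5)²) = 7.0178; v₂ = distance/dt₂ = 7.0178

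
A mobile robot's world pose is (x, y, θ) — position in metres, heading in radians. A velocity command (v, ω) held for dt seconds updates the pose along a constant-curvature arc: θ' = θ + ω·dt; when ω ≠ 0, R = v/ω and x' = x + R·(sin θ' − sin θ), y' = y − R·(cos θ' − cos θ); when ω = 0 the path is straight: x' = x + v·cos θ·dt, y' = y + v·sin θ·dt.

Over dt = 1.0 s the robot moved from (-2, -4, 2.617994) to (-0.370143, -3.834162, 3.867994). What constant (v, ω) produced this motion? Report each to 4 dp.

v = -1.7500, ω = 1.2500

Δθ = 3.867994 − 2.617994 = 1.250000
ω = Δθ/dt = 1.250000/1.0 = 1.2500
R = Δx/(sin θ' − sin θ) = -1.4000
v = R·ω = -1.4000·1.2500 = -1.7500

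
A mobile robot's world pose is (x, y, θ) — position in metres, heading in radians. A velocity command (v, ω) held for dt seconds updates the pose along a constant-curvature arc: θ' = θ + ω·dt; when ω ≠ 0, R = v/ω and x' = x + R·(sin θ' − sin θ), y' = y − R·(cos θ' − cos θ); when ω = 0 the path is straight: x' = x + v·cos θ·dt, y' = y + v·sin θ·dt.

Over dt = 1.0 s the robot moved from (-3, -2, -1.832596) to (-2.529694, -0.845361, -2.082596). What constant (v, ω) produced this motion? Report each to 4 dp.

Δθ = -2.082596 − -1.832596 = -0.250000
ω = Δθ/dt = -0.250000/1.0 = -0.2500
R = −Δy/(cos θ' − cos θ) = 5.0000
v = R·ω = 5.0000·-0.2500 = -1.2500

v = -1.2500, ω = -0.2500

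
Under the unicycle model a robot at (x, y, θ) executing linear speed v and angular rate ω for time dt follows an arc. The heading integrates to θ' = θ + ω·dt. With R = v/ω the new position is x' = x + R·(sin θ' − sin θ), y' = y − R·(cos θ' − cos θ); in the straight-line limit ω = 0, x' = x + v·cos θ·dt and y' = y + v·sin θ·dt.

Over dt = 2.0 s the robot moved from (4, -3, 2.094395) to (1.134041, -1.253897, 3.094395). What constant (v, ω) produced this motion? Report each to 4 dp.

Δθ = 3.094395 − 2.094395 = 1.000000
ω = Δθ/dt = 1.000000/2.0 = 0.5000
R = Δx/(sin θ' − sin θ) = 3.5000
v = R·ω = 3.5000·0.5000 = 1.7500

v = 1.7500, ω = 0.5000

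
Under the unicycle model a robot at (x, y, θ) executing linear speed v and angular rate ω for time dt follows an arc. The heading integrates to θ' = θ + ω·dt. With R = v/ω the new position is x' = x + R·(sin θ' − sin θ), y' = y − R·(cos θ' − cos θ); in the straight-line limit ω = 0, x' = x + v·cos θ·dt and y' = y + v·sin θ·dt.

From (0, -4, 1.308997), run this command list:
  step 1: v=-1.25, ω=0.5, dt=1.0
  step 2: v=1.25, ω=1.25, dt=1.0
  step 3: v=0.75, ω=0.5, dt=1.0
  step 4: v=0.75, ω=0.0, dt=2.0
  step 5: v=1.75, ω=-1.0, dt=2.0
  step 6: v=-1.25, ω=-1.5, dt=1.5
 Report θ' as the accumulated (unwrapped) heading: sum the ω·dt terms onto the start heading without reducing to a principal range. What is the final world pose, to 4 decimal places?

step 1: θ'=1.8090 (R=-2.5000) → pose (-0.0146, -5.2369, 1.8090)
step 2: θ'=3.0590 (R=1.0000) → pose (-0.9039, -4.4763, 3.0590)
step 3: θ'=3.5590 (R=1.5000) → pose (-1.6357, -4.6000, 3.5590)
step 4: θ'=3.5590 (straight) → pose (-3.0069, -5.2081, 3.5590)
step 5: θ'=1.5590 (R=-1.7500) → pose (-5.4662, -3.5876, 1.5590)
step 6: θ'=-0.6910 (R=0.8333) → pose (-6.8306, -4.2200, -0.6910)

(-6.8306, -4.2200, -0.6910)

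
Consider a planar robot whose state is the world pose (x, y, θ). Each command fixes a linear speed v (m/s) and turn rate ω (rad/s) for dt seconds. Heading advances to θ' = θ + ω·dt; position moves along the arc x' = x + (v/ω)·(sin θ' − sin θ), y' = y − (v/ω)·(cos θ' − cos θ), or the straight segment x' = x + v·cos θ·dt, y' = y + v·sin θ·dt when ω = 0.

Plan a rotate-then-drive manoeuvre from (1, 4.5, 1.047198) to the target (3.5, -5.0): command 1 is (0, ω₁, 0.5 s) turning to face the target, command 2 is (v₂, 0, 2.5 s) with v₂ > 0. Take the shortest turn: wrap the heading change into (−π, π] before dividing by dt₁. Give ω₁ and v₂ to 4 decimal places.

ω₁ = -4.7213, v₂ = 3.9294

heading to target = atan2(-5−4.5, 3.5−1) = -1.3135
Δθ = wrap(-1.3135 − 1.0472) = -2.3607; ω₁ = Δθ/dt₁ = -4.7213
distance = √((3.5−1)² + (-5−4.5)²) = 9.8234; v₂ = distance/dt₂ = 3.9294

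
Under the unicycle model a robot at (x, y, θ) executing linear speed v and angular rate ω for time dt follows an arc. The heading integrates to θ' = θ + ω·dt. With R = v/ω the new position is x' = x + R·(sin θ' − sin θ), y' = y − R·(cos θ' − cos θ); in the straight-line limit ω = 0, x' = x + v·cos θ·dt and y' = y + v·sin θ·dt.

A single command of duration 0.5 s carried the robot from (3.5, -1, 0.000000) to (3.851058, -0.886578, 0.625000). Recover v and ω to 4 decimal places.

v = 0.7500, ω = 1.2500

Δθ = 0.625000 − 0.000000 = 0.625000
ω = Δθ/dt = 0.625000/0.5 = 1.2500
R = Δx/(sin θ' − sin θ) = 0.6000
v = R·ω = 0.6000·1.2500 = 0.7500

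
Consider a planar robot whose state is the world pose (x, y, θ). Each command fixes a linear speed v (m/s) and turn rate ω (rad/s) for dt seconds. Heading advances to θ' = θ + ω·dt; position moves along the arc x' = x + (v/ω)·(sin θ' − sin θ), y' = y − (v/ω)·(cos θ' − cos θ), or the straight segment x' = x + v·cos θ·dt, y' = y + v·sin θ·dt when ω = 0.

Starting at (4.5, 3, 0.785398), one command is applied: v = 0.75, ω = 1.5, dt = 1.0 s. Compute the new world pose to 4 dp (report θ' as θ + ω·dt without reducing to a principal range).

θ' = 0.7854 + 1.5·1.0 = 2.2854
R = v/ω = 0.75/1.5 = 0.5000
x' = 4.5 + 0.5000·(sin 2.2854 − sin 0.7854) = 4.5241
y' = 3 − 0.5000·(cos 2.2854 − cos 0.7854) = 3.6812

(4.5241, 3.6812, 2.2854)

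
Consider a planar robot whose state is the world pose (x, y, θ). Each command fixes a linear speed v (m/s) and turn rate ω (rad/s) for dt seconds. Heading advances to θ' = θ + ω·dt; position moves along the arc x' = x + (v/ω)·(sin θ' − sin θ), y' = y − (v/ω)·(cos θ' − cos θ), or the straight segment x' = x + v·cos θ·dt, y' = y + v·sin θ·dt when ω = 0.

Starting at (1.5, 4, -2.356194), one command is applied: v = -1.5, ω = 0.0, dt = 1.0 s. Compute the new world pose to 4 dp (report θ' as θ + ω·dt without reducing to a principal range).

θ' = -2.3562 + 0.0·1.0 = -2.3562
ω = 0 → straight: x' = 1.5 + -1.5·cos(-2.3562)·1.0 = 2.5607
y' = 4 + -1.5·sin(-2.3562)·1.0 = 5.0607

(2.5607, 5.0607, -2.3562)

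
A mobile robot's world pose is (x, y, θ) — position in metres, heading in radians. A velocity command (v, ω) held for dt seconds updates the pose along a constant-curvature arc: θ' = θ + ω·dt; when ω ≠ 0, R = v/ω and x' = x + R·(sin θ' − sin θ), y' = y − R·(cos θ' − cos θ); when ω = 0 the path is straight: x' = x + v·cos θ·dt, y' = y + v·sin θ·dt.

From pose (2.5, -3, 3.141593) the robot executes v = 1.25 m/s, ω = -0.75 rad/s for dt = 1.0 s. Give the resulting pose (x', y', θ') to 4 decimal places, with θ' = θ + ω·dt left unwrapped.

(1.3639, -2.5528, 2.3916)

θ' = 3.1416 + -0.75·1.0 = 2.3916
R = v/ω = 1.25/-0.75 = -1.6667
x' = 2.5 + -1.6667·(sin 2.3916 − sin 3.1416) = 1.3639
y' = -3 − -1.6667·(cos 2.3916 − cos 3.1416) = -2.5528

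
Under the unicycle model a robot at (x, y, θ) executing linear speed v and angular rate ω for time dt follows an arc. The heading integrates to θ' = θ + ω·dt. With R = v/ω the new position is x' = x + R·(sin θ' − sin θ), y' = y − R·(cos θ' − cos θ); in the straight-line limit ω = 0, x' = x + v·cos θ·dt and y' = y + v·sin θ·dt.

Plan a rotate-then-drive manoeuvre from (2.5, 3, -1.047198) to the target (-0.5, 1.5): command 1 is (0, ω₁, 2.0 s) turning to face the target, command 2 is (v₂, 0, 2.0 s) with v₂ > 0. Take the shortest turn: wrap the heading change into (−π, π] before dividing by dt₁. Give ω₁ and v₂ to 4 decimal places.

heading to target = atan2(1.5−3, -0.5−2.5) = -2.6779
Δθ = wrap(-2.6779 − -1.0472) = -1.6307; ω₁ = Δθ/dt₁ = -0.8154
distance = √((-0.5−2.5)² + (1.5−3)²) = 3.3541; v₂ = distance/dt₂ = 1.6771

ω₁ = -0.8154, v₂ = 1.6771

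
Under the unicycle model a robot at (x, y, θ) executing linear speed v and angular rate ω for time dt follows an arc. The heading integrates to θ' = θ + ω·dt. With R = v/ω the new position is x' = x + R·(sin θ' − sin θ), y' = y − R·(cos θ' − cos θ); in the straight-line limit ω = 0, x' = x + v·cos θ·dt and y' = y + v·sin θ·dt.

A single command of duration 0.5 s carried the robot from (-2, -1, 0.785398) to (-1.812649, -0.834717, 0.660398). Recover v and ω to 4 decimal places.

v = 0.5000, ω = -0.2500

Δθ = 0.660398 − 0.785398 = -0.125000
ω = Δθ/dt = -0.125000/0.5 = -0.2500
R = Δx/(sin θ' − sin θ) = -2.0000
v = R·ω = -2.0000·-0.2500 = 0.5000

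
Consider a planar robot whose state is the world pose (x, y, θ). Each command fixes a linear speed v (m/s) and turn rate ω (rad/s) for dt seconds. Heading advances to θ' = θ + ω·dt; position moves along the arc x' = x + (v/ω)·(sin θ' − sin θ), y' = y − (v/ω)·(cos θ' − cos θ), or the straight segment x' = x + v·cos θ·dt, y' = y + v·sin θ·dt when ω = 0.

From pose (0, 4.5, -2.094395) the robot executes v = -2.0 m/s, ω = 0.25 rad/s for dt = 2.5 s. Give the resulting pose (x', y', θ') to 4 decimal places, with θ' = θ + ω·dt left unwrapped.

(1.0307, 9.3098, -1.4694)

θ' = -2.0944 + 0.25·2.5 = -1.4694
R = v/ω = -2.0/0.25 = -8.0000
x' = 0 + -8.0000·(sin -1.4694 − sin -2.0944) = 1.0307
y' = 4.5 − -8.0000·(cos -1.4694 − cos -2.0944) = 9.3098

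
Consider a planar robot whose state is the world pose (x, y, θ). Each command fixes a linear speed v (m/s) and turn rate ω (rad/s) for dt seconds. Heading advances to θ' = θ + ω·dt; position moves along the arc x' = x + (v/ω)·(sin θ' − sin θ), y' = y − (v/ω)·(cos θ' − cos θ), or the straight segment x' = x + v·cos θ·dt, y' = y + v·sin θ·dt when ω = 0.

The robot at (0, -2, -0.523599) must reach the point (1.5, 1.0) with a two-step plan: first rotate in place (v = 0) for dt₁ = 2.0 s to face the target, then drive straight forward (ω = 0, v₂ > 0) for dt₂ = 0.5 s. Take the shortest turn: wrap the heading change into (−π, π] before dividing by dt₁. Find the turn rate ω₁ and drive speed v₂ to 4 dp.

heading to target = atan2(1−-2, 1.5−0) = 1.1071
Δθ = wrap(1.1071 − -0.5236) = 1.6307; ω₁ = Δθ/dt₁ = 0.8154
distance = √((1.5−0)² + (1−-2)²) = 3.3541; v₂ = distance/dt₂ = 6.7082

ω₁ = 0.8154, v₂ = 6.7082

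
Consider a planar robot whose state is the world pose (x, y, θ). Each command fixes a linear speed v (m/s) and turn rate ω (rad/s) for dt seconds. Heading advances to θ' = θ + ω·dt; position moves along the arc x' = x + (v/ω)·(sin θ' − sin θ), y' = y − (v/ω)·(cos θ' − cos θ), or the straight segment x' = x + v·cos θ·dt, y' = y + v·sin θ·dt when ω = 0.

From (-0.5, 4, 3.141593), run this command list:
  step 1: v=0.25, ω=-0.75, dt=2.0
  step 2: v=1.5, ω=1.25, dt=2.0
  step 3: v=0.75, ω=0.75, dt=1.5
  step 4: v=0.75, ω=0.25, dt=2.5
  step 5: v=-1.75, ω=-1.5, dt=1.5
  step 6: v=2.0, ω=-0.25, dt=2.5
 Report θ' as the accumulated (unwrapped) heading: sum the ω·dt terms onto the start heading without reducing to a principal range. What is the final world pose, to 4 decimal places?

step 1: θ'=1.6416 (R=-0.3333) → pose (-0.8325, 4.3098, 1.6416)
step 2: θ'=4.1416 (R=1.2000) → pose (-3.0393, 4.8732, 4.1416)
step 3: θ'=5.2666 (R=1.0000) → pose (-3.0481, 3.8067, 5.2666)
step 4: θ'=5.8916 (R=3.0000) → pose (-1.6421, 2.6126, 5.8916)
step 5: θ'=3.6416 (R=1.1667) → pose (-1.7562, 4.7148, 3.6416)
step 6: θ'=3.0166 (R=-8.0000) → pose (-6.5890, 3.7978, 3.0166)

(-6.5890, 3.7978, 3.0166)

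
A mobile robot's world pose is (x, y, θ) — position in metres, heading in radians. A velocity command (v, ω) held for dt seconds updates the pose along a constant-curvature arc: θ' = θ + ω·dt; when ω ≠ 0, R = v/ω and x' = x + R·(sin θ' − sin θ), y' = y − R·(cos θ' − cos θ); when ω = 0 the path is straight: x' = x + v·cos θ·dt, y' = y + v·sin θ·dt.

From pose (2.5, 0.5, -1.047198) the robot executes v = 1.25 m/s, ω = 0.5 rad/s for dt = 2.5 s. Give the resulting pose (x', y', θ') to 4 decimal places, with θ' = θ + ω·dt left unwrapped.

(5.1686, -0.6988, 0.2028)

θ' = -1.0472 + 0.5·2.5 = 0.2028
R = v/ω = 1.25/0.5 = 2.5000
x' = 2.5 + 2.5000·(sin 0.2028 − sin -1.0472) = 5.1686
y' = 0.5 − 2.5000·(cos 0.2028 − cos -1.0472) = -0.6988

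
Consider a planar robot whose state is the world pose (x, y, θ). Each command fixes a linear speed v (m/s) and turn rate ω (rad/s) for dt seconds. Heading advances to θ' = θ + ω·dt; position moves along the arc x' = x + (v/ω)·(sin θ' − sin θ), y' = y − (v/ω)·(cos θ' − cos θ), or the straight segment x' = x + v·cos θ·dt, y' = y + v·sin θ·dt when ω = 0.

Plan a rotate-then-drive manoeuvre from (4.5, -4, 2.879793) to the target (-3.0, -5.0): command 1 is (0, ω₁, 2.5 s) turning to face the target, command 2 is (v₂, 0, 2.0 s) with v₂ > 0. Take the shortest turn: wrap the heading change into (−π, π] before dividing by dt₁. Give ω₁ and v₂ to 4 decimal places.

heading to target = atan2(-5−-4, -3−4.5) = -3.0090
Δθ = wrap(-3.0090 − 2.8798) = 0.3944; ω₁ = Δθ/dt₁ = 0.1577
distance = √((-3−4.5)² + (-5−-4)²) = 7.5664; v₂ = distance/dt₂ = 3.7832

ω₁ = 0.1577, v₂ = 3.7832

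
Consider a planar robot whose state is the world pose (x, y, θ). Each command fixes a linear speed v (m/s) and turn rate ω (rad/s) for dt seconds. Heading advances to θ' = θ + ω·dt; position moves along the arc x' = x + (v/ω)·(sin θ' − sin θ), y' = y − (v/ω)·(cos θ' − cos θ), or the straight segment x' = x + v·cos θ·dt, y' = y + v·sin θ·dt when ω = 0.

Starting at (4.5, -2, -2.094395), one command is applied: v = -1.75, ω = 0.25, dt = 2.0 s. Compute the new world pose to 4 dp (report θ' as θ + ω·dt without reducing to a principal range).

(5.4359, 1.3348, -1.5944)

θ' = -2.0944 + 0.25·2.0 = -1.5944
R = v/ω = -1.75/0.25 = -7.0000
x' = 4.5 + -7.0000·(sin -1.5944 − sin -2.0944) = 5.4359
y' = -2 − -7.0000·(cos -1.5944 − cos -2.0944) = 1.3348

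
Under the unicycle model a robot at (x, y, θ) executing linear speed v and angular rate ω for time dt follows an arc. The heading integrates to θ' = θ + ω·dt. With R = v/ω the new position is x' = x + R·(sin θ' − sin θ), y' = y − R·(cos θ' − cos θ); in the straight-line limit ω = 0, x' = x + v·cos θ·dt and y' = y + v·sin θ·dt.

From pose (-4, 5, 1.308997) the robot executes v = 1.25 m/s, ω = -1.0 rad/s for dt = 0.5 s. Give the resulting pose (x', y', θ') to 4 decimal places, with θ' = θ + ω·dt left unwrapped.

(-3.6971, 5.5393, 0.8090)

θ' = 1.3090 + -1.0·0.5 = 0.8090
R = v/ω = 1.25/-1.0 = -1.2500
x' = -4 + -1.2500·(sin 0.8090 − sin 1.3090) = -3.6971
y' = 5 − -1.2500·(cos 0.8090 − cos 1.3090) = 5.5393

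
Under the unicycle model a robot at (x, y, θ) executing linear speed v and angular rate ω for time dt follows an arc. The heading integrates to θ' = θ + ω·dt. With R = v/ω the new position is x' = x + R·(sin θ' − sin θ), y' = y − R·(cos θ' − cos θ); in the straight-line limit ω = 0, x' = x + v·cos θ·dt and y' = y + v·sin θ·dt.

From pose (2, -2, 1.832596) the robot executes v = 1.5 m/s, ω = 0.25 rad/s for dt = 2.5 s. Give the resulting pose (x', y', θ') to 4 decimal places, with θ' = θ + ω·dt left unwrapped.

θ' = 1.8326 + 0.25·2.5 = 2.4576
R = v/ω = 1.5/0.25 = 6.0000
x' = 2 + 6.0000·(sin 2.4576 − sin 1.8326) = -0.0042
y' = -2 − 6.0000·(cos 2.4576 − cos 1.8326) = 1.0974

(-0.0042, 1.0974, 2.4576)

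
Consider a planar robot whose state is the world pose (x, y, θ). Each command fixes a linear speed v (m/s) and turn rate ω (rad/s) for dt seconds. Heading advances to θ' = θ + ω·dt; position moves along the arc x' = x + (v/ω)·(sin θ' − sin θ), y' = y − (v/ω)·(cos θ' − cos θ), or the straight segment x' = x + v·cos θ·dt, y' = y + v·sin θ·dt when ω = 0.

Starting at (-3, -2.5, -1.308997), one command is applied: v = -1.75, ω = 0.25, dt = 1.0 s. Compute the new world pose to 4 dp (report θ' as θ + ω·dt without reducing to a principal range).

θ' = -1.3090 + 0.25·1.0 = -1.0590
R = v/ω = -1.75/0.25 = -7.0000
x' = -3 + -7.0000·(sin -1.0590 − sin -1.3090) = -3.6584
y' = -2.5 − -7.0000·(cos -1.0590 − cos -1.3090) = -0.8835

(-3.6584, -0.8835, -1.0590)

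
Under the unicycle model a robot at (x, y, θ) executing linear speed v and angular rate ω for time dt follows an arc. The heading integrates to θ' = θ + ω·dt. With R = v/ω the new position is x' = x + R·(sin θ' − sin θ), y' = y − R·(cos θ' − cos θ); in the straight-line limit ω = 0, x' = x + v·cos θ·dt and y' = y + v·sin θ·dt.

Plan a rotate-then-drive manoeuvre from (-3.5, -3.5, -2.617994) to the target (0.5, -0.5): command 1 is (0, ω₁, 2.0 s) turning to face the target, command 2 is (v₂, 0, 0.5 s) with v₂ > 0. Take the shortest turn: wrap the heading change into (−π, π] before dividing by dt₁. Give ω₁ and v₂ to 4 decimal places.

heading to target = atan2(-0.5−-3.5, 0.5−-3.5) = 0.6435
Δθ = wrap(0.6435 − -2.6180) = -3.0217; ω₁ = Δθ/dt₁ = -1.5108
distance = √((0.5−-3.5)² + (-0.5−-3.5)²) = 5.0000; v₂ = distance/dt₂ = 10.0000

ω₁ = -1.5108, v₂ = 10.0000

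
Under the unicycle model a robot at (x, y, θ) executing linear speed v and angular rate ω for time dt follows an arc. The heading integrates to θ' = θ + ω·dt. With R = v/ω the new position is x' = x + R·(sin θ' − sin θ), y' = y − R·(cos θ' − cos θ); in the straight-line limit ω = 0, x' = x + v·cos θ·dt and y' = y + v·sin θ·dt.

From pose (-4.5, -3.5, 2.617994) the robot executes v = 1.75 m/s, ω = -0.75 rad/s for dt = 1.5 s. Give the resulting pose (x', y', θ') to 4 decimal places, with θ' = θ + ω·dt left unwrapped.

θ' = 2.6180 + -0.75·1.5 = 1.4930
R = v/ω = 1.75/-0.75 = -2.3333
x' = -4.5 + -2.3333·(sin 1.4930 − sin 2.6180) = -5.6596
y' = -3.5 − -2.3333·(cos 1.4930 − cos 2.6180) = -1.2979

(-5.6596, -1.2979, 1.4930)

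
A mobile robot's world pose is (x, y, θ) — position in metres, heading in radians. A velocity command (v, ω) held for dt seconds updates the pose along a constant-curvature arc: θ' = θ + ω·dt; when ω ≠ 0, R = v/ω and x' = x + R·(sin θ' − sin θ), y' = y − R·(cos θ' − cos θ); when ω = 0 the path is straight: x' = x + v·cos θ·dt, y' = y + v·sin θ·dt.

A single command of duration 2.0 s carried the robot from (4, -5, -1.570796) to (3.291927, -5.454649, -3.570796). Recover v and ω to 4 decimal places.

v = 0.5000, ω = -1.0000

Δθ = -3.570796 − -1.570796 = -2.000000
ω = Δθ/dt = -2.000000/2.0 = -1.0000
R = Δx/(sin θ' − sin θ) = -0.5000
v = R·ω = -0.5000·-1.0000 = 0.5000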